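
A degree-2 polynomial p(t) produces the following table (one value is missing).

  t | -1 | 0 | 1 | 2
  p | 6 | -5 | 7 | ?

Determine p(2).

The 3 known values determine p uniquely (degree ≤ 2).
Evaluate each Lagrange basis at t = 2:
L_0(2) = (2)·(1)/[(-1)·(-2)] = 1
L_1(2) = (3)·(1)/[(1)·(-1)] = -3
L_2(2) = (3)·(2)/[(2)·(1)] = 3
Sum: 6·(1) + (-5)·(-3) + 7·(3) = 42

42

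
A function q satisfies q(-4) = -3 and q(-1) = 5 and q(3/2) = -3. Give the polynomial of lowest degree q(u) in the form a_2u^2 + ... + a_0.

q(u) = -(16/15)u^2 - (8/3)u + 17/5

L_0(u) = (u + 1)(u - 3/2) / [33/2] = (2/33)u^2 - (1/33)u - 1/11
L_1(u) = (u + 4)(u - 3/2) / [-15/2] = -(2/15)u^2 - (1/3)u + 4/5
L_2(u) = (u + 4)(u + 1) / [55/4] = (4/55)u^2 + (4/11)u + 16/55
q(u) = (-3)·L_0 + 5·L_1 + (-3)·L_2
  (-3)·L_0(u) = -(2/11)u^2 + (1/11)u + 3/11
  5·L_1(u) = -(2/3)u^2 - (5/3)u + 4
  (-3)·L_2(u) = -(12/55)u^2 - (12/11)u - 48/55
Adding term by term: -(16/15)u^2 - (8/3)u + 17/5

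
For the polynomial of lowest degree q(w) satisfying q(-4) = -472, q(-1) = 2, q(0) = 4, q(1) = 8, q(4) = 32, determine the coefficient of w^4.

-1

Build the Lagrange basis polynomials:
L_0(w) = (w + 1)w(w - 1)(w - 4) / [480] = (1/480)w^4 - (1/120)w^3 - (1/480)w^2 + (1/120)w
L_1(w) = (w + 4)w(w - 1)(w - 4) / [-30] = -(1/30)w^4 + (1/30)w^3 + (8/15)w^2 - (8/15)w
L_2(w) = (w + 4)(w + 1)(w - 1)(w - 4) / [16] = (1/16)w^4 - (17/16)w^2 + 1
L_3(w) = (w + 4)(w + 1)w(w - 4) / [-30] = -(1/30)w^4 - (1/30)w^3 + (8/15)w^2 + (8/15)w
L_4(w) = (w + 4)(w + 1)w(w - 1) / [480] = (1/480)w^4 + (1/120)w^3 - (1/480)w^2 - (1/120)w
q(w) = (-472)·L_0 + 2·L_1 + 4·L_2 + 8·L_3 + 32·L_4
Only the coefficient of w^4 is needed; take it from each L_i and combine:
(-472)·(1/480) + 2·(-1/30) + 4·(1/16) + 8·(-1/30) + 32·(1/480) = -1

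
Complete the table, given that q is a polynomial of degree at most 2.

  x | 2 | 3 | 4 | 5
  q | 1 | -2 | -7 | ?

The 3 known values determine q uniquely (degree ≤ 2).
Evaluate each Lagrange basis at x = 5:
L_0(5) = (2)·(1)/[(-1)·(-2)] = 1
L_1(5) = (3)·(1)/[(1)·(-1)] = -3
L_2(5) = (3)·(2)/[(2)·(1)] = 3
Sum: 1·(1) + (-2)·(-3) + (-7)·(3) = -14

-14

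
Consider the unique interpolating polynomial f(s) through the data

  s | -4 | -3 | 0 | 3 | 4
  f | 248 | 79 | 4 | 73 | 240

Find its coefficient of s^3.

L_0(s) = (s + 3)s(s - 3)(s - 4) / [224] = (1/224)s^4 - (1/56)s^3 - (9/224)s^2 + (9/56)s
L_1(s) = (s + 4)s(s - 3)(s - 4) / [-126] = -(1/126)s^4 + (1/42)s^3 + (8/63)s^2 - (8/21)s
L_2(s) = (s + 4)(s + 3)(s - 3)(s - 4) / [144] = (1/144)s^4 - (25/144)s^2 + 1
L_3(s) = (s + 4)(s + 3)s(s - 4) / [-126] = -(1/126)s^4 - (1/42)s^3 + (8/63)s^2 + (8/21)s
L_4(s) = (s + 4)(s + 3)s(s - 3) / [224] = (1/224)s^4 + (1/56)s^3 - (9/224)s^2 - (9/56)s
f(s) = 248·L_0 + 79·L_1 + 4·L_2 + 73·L_3 + 240·L_4
Only the coefficient of s^3 is needed; take it from each L_i and combine:
248·(-1/56) + 79·(1/42) + 4·(0) + 73·(-1/42) + 240·(1/56) = 0

0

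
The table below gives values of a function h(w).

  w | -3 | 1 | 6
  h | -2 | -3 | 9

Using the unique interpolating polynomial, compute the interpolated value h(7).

79/6

Evaluate each Lagrange basis at w = 7:
L_0(7) = (6)·(1)/[(-4)·(-9)] = 1/6
L_1(7) = (10)·(1)/[(4)·(-5)] = -1/2
L_2(7) = (10)·(6)/[(9)·(5)] = 4/3
Sum: (-2)·(1/6) + (-3)·(-1/2) + 9·(4/3) = 79/6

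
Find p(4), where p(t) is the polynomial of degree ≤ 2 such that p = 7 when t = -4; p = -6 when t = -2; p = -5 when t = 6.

-66/5

Using Newton's divided-difference form:
p[-4,-2] = (-6 - 7) / (-2 - (-4)) = -13/2
p[-2,6] = (-5 - (-6)) / (6 - (-2)) = 1/8
p[-4,-2,6] = (1/8 - (-13/2)) / (6 - (-4)) = 53/80
p(4) = 7 + (-13/2)·(8) + (53/80)·(8)·(6) = -66/5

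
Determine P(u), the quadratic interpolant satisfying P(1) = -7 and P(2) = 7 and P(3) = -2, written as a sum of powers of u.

Newton's divided differences:
P[1,2] = (7 - (-7)) / (2 - 1) = 14
P[2,3] = (-2 - 7) / (3 - 2) = -9
P[1,2,3] = (-9 - 14) / (3 - 1) = -23/2
P(u) = -7 + 14·(u - 1) + (-23/2)·(u - 1)(u - 2)
Expanding: P(u) = -(23/2)u^2 + (97/2)u - 44

P(u) = -(23/2)u^2 + (97/2)u - 44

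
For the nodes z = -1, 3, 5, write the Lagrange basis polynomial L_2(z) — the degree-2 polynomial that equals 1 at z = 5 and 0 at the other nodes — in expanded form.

L_2(z) = (z + 1)(z - 3) / [(6)·(2)]
       = (z^2 - 2z - 3) / (12)

L_2(z) = (1/12)z^2 - (1/6)z - 1/4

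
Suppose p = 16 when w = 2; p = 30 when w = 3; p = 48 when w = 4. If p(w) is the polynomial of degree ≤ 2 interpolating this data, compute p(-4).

16

Evaluate each Lagrange basis at w = -4:
L_0(-4) = (-7)·(-8)/[(-1)·(-2)] = 28
L_1(-4) = (-6)·(-8)/[(1)·(-1)] = -48
L_2(-4) = (-6)·(-7)/[(2)·(1)] = 21
Sum: 16·(28) + 30·(-48) + 48·(21) = 16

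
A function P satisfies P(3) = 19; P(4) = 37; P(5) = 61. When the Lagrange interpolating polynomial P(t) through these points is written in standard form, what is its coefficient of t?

-3

L_0(t) = (t - 4)(t - 5) / [2] = (1/2)t^2 - (9/2)t + 10
L_1(t) = (t - 3)(t - 5) / [-1] = -t^2 + 8t - 15
L_2(t) = (t - 3)(t - 4) / [2] = (1/2)t^2 - (7/2)t + 6
P(t) = 19·L_0 + 37·L_1 + 61·L_2
Only the coefficient of t is needed; take it from each L_i and combine:
19·(-9/2) + 37·(8) + 61·(-7/2) = -3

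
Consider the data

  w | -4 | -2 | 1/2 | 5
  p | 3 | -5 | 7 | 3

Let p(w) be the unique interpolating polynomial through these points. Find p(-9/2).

5311/567

Using Newton's divided-difference form:
p[-4,-2] = (-5 - 3) / (-2 - (-4)) = -4
p[-2,1/2] = (7 - (-5)) / (1/2 - (-2)) = 24/5
p[1/2,5] = (3 - 7) / (5 - 1/2) = -8/9
p[-4,-2,1/2] = (24/5 - (-4)) / (1/2 - (-4)) = 88/45
p[-2,1/2,5] = (-8/9 - 24/5) / (5 - (-2)) = -256/315
p[-4,-2,1/2,5] = (-256/315 - 88/45) / (5 - (-4)) = -872/2835
p(-9/2) = 3 + (-4)·(-1/2) + (88/45)·(-1/2)·(-5/2) + (-872/2835)·(-1/2)·(-5/2)·(-5) = 5311/567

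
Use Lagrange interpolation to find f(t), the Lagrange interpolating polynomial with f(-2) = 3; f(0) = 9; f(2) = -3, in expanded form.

Build the Lagrange basis polynomials:
L_0(t) = t(t - 2) / [8] = (1/8)t^2 - (1/4)t
L_1(t) = (t + 2)(t - 2) / [-4] = -(1/4)t^2 + 1
L_2(t) = (t + 2)t / [8] = (1/8)t^2 + (1/4)t
f(t) = 3·L_0 + 9·L_1 + (-3)·L_2
  3·L_0(t) = (3/8)t^2 - (3/4)t
  9·L_1(t) = -(9/4)t^2 + 9
  (-3)·L_2(t) = -(3/8)t^2 - (3/4)t
Adding term by term: -(9/4)t^2 - (3/2)t + 9

f(t) = -(9/4)t^2 - (3/2)t + 9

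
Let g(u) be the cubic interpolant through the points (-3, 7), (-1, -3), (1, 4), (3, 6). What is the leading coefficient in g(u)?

Build the Lagrange basis polynomials:
L_0(u) = (u + 1)(u - 1)(u - 3) / [-48] = -(1/48)u^3 + (1/16)u^2 + (1/48)u - 1/16
L_1(u) = (u + 3)(u - 1)(u - 3) / [16] = (1/16)u^3 - (1/16)u^2 - (9/16)u + 9/16
L_2(u) = (u + 3)(u + 1)(u - 3) / [-16] = -(1/16)u^3 - (1/16)u^2 + (9/16)u + 9/16
L_3(u) = (u + 3)(u + 1)(u - 1) / [48] = (1/48)u^3 + (1/16)u^2 - (1/48)u - 1/16
g(u) = 7·L_0 + (-3)·L_1 + 4·L_2 + 6·L_3
Only the coefficient of u^3 is needed; take it from each L_i and combine:
7·(-1/48) + (-3)·(1/16) + 4·(-1/16) + 6·(1/48) = -11/24

-11/24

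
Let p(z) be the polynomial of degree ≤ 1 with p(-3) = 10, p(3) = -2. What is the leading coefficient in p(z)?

-2

The leading coefficient equals the top divided difference p[-3,3].
p[-3,3] = (-2 - 10) / (3 - (-3)) = -2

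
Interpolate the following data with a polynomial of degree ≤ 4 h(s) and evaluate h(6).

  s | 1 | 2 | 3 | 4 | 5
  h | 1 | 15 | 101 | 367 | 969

Evaluate each Lagrange basis at s = 6:
L_0(6) = (4)·(3)·(2)·(1)/[(-1)·(-2)·(-3)·(-4)] = 1
L_1(6) = (5)·(3)·(2)·(1)/[(1)·(-1)·(-2)·(-3)] = -5
L_2(6) = (5)·(4)·(2)·(1)/[(2)·(1)·(-1)·(-2)] = 10
L_3(6) = (5)·(4)·(3)·(1)/[(3)·(2)·(1)·(-1)] = -10
L_4(6) = (5)·(4)·(3)·(2)/[(4)·(3)·(2)·(1)] = 5
Sum: 1·(1) + 15·(-5) + 101·(10) + 367·(-10) + 969·(5) = 2111

2111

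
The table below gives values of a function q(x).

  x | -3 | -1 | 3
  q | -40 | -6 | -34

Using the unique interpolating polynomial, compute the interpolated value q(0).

-1

L_0(0) = (1)·(-3)/[(-2)·(-6)] = -1/4
L_1(0) = (3)·(-3)/[(2)·(-4)] = 9/8
L_2(0) = (3)·(1)/[(6)·(4)] = 1/8
Sum: (-40)·(-1/4) + (-6)·(9/8) + (-34)·(1/8) = -1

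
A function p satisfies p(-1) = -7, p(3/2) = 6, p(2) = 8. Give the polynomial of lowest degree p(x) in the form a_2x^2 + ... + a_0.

p(x) = -(2/5)x^2 + (27/5)x - 6/5

Newton's divided differences:
p[-1,3/2] = (6 - (-7)) / (3/2 - (-1)) = 26/5
p[3/2,2] = (8 - 6) / (2 - 3/2) = 4
p[-1,3/2,2] = (4 - 26/5) / (2 - (-1)) = -2/5
p(x) = -7 + (26/5)·(x + 1) + (-2/5)·(x + 1)(x - 3/2)
Expanding: p(x) = -(2/5)x^2 + (27/5)x - 6/5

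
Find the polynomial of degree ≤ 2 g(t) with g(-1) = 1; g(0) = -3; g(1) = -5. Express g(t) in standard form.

g(t) = t^2 - 3t - 3

Build the Lagrange basis polynomials:
L_0(t) = t(t - 1) / [2] = (1/2)t^2 - (1/2)t
L_1(t) = (t + 1)(t - 1) / [-1] = -t^2 + 1
L_2(t) = (t + 1)t / [2] = (1/2)t^2 + (1/2)t
g(t) = 1·L_0 + (-3)·L_1 + (-5)·L_2
  1·L_0(t) = (1/2)t^2 - (1/2)t
  (-3)·L_1(t) = 3t^2 - 3
  (-5)·L_2(t) = -(5/2)t^2 - (5/2)t
Adding term by term: t^2 - 3t - 3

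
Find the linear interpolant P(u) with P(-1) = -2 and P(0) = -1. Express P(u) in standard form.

L_0(u) = u / [-1] = -u
L_1(u) = (u + 1) / [1] = u + 1
P(u) = (-2)·L_0 + (-1)·L_1
  (-2)·L_0(u) = 2u
  (-1)·L_1(u) = -u - 1
Adding term by term: u - 1

P(u) = u - 1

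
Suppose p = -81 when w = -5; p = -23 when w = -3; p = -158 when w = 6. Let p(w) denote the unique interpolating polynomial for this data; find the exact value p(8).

L_0(8) = (11)·(2)/[(-2)·(-11)] = 1
L_1(8) = (13)·(2)/[(2)·(-9)] = -13/9
L_2(8) = (13)·(11)/[(11)·(9)] = 13/9
Sum: (-81)·(1) + (-23)·(-13/9) + (-158)·(13/9) = -276

-276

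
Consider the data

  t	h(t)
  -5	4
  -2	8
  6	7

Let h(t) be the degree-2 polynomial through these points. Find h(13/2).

6731/1056

Using Newton's divided-difference form:
h[-5,-2] = (8 - 4) / (-2 - (-5)) = 4/3
h[-2,6] = (7 - 8) / (6 - (-2)) = -1/8
h[-5,-2,6] = (-1/8 - 4/3) / (6 - (-5)) = -35/264
h(13/2) = 4 + (4/3)·(23/2) + (-35/264)·(23/2)·(17/2) = 6731/1056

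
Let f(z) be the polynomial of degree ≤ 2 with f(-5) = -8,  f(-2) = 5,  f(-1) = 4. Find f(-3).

Using Newton's divided-difference form:
f[-5,-2] = (5 - (-8)) / (-2 - (-5)) = 13/3
f[-2,-1] = (4 - 5) / (-1 - (-2)) = -1
f[-5,-2,-1] = (-1 - 13/3) / (-1 - (-5)) = -4/3
f(-3) = -8 + (13/3)·(2) + (-4/3)·(2)·(-1) = 10/3

10/3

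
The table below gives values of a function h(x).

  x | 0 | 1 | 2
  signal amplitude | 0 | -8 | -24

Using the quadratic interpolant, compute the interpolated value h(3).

-48

L_0(3) = (2)·(1)/[(-1)·(-2)] = 1
L_1(3) = (3)·(1)/[(1)·(-1)] = -3
L_2(3) = (3)·(2)/[(2)·(1)] = 3
Sum: 0 + (-8)·(-3) + (-24)·(3) = -48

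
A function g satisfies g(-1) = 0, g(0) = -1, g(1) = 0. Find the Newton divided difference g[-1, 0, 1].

g[-1,0] = (-1 - 0) / (0 - (-1)) = -1
g[0,1] = (0 - (-1)) / (1 - 0) = 1
g[-1,0,1] = (1 - (-1)) / (1 - (-1)) = 1

1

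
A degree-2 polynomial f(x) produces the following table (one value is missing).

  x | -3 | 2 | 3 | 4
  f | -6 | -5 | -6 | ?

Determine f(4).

-37/5

The 3 known values determine f uniquely (degree ≤ 2).
Evaluate each Lagrange basis at x = 4:
L_0(4) = (2)·(1)/[(-5)·(-6)] = 1/15
L_1(4) = (7)·(1)/[(5)·(-1)] = -7/5
L_2(4) = (7)·(2)/[(6)·(1)] = 7/3
Sum: (-6)·(1/15) + (-5)·(-7/5) + (-6)·(7/3) = -37/5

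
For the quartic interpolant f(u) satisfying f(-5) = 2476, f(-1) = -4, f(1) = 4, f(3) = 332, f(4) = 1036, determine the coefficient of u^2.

Build the Lagrange basis polynomials:
L_0(u) = (u + 1)(u - 1)(u - 3)(u - 4) / [1728] = (1/1728)u^4 - (7/1728)u^3 + (11/1728)u^2 + (7/1728)u - 1/144
L_1(u) = (u + 5)(u - 1)(u - 3)(u - 4) / [-160] = -(1/160)u^4 + (3/160)u^3 + (21/160)u^2 - (83/160)u + 3/8
L_2(u) = (u + 5)(u + 1)(u - 3)(u - 4) / [72] = (1/72)u^4 - (1/72)u^3 - (25/72)u^2 + (37/72)u + 5/6
L_3(u) = (u + 5)(u + 1)(u - 1)(u - 4) / [-64] = -(1/64)u^4 - (1/64)u^3 + (21/64)u^2 + (1/64)u - 5/16
L_4(u) = (u + 5)(u + 1)(u - 1)(u - 3) / [135] = (1/135)u^4 + (2/135)u^3 - (16/135)u^2 - (2/135)u + 1/9
f(u) = 2476·L_0 + (-4)·L_1 + 4·L_2 + 332·L_3 + 1036·L_4
Only the coefficient of u^2 is needed; take it from each L_i and combine:
2476·(11/1728) + (-4)·(21/160) + 4·(-25/72) + 332·(21/64) + 1036·(-16/135) = 0

0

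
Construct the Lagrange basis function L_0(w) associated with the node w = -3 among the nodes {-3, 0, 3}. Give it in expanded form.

L_0(w) = (1/18)w^2 - (1/6)w

L_0(w) = w(w - 3) / [(-3)·(-6)]
       = (w^2 - 3w) / (18)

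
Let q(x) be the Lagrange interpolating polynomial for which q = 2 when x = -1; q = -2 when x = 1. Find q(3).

Evaluate each Lagrange basis at x = 3:
L_0(3) = (2)/[(-2)] = -1
L_1(3) = (4)/[(2)] = 2
Sum: 2·(-1) + (-2)·(2) = -6

-6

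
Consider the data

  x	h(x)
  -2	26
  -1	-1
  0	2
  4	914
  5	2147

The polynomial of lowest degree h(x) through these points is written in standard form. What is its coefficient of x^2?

L_0(x) = (x + 1)x(x - 4)(x - 5) / [84] = (1/84)x^4 - (2/21)x^3 + (11/84)x^2 + (5/21)x
L_1(x) = (x + 2)x(x - 4)(x - 5) / [-30] = -(1/30)x^4 + (7/30)x^3 - (1/15)x^2 - (4/3)x
L_2(x) = (x + 2)(x + 1)(x - 4)(x - 5) / [40] = (1/40)x^4 - (3/20)x^3 - (1/8)x^2 + (21/20)x + 1
L_3(x) = (x + 2)(x + 1)x(x - 5) / [-120] = -(1/120)x^4 + (1/60)x^3 + (13/120)x^2 + (1/12)x
L_4(x) = (x + 2)(x + 1)x(x - 4) / [210] = (1/210)x^4 - (1/210)x^3 - (1/21)x^2 - (4/105)x
h(x) = 26·L_0 + (-1)·L_1 + 2·L_2 + 914·L_3 + 2147·L_4
Only the coefficient of x^2 is needed; take it from each L_i and combine:
26·(11/84) + (-1)·(-1/15) + 2·(-1/8) + 914·(13/120) + 2147·(-1/21) = 0

0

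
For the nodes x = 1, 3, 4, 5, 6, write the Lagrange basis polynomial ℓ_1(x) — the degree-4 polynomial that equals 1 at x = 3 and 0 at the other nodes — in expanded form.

ℓ_1(x) = -(1/12)x^4 + (4/3)x^3 - (89/12)x^2 + (97/6)x - 10

ℓ_1(x) = (x - 1)(x - 4)(x - 5)(x - 6) / [(2)·(-1)·(-2)·(-3)]
       = (x^4 - 16x^3 + 89x^2 - 194x + 120) / (-12)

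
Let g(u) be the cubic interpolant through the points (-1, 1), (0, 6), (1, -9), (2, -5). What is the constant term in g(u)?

6

L_0(u) = u(u - 1)(u - 2) / [-6] = -(1/6)u^3 + (1/2)u^2 - (1/3)u
L_1(u) = (u + 1)(u - 1)(u - 2) / [2] = (1/2)u^3 - u^2 - (1/2)u + 1
L_2(u) = (u + 1)u(u - 2) / [-2] = -(1/2)u^3 + (1/2)u^2 + u
L_3(u) = (u + 1)u(u - 1) / [6] = (1/6)u^3 - (1/6)u
g(u) = 1·L_0 + 6·L_1 + (-9)·L_2 + (-5)·L_3
Only the constant term is needed; take it from each L_i and combine:
1·(0) + 6·(1) + (-9)·(0) + (-5)·(0) = 6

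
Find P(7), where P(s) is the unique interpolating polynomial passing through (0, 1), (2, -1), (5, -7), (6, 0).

Evaluate each Lagrange basis at s = 7:
L_0(7) = (5)·(2)·(1)/[(-2)·(-5)·(-6)] = -1/6
L_1(7) = (7)·(2)·(1)/[(2)·(-3)·(-4)] = 7/12
L_2(7) = (7)·(5)·(1)/[(5)·(3)·(-1)] = -7/3
L_3(7) = (7)·(5)·(2)/[(6)·(4)·(1)] = 35/12
Sum: 1·(-1/6) + (-1)·(7/12) + (-7)·(-7/3) + 0 = 187/12

187/12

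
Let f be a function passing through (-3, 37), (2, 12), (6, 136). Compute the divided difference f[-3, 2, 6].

f[-3,2] = (12 - 37) / (2 - (-3)) = -5
f[2,6] = (136 - 12) / (6 - 2) = 31
f[-3,2,6] = (31 - (-5)) / (6 - (-3)) = 4

4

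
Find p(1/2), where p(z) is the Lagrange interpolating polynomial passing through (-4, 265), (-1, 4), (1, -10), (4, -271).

-5

Evaluate each Lagrange basis at z = 1/2:
L_0(1/2) = (3/2)·(-1/2)·(-7/2)/[(-3)·(-5)·(-8)] = -7/320
L_1(1/2) = (9/2)·(-1/2)·(-7/2)/[(3)·(-2)·(-5)] = 21/80
L_2(1/2) = (9/2)·(3/2)·(-7/2)/[(5)·(2)·(-3)] = 63/80
L_3(1/2) = (9/2)·(3/2)·(-1/2)/[(8)·(5)·(3)] = -9/320
Sum: 265·(-7/320) + 4·(21/80) + (-10)·(63/80) + (-271)·(-9/320) = -5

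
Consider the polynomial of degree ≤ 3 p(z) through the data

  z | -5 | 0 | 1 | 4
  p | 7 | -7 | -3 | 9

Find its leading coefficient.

L_0(z) = z(z - 1)(z - 4) / [-270] = -(1/270)z^3 + (1/54)z^2 - (2/135)z
L_1(z) = (z + 5)(z - 1)(z - 4) / [20] = (1/20)z^3 - (21/20)z + 1
L_2(z) = (z + 5)z(z - 4) / [-18] = -(1/18)z^3 - (1/18)z^2 + (10/9)z
L_3(z) = (z + 5)z(z - 1) / [108] = (1/108)z^3 + (1/27)z^2 - (5/108)z
p(z) = 7·L_0 + (-7)·L_1 + (-3)·L_2 + 9·L_3
Only the coefficient of z^3 is needed; take it from each L_i and combine:
7·(-1/270) + (-7)·(1/20) + (-3)·(-1/18) + 9·(1/108) = -17/135

-17/135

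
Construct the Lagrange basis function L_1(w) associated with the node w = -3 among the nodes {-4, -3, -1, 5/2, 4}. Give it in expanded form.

L_1(w) = -(1/77)w^4 + (3/154)w^3 + (37/154)w^2 - (24/77)w - 40/77

L_1(w) = (w + 4)(w + 1)(w - 5/2)(w - 4) / [(1)·(-2)·(-11/2)·(-7)]
       = (w^4 - (3/2)w^3 - (37/2)w^2 + 24w + 40) / (-77)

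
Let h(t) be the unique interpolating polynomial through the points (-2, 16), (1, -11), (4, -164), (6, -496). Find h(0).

-4

Using Newton's divided-difference form:
h[-2,1] = (-11 - 16) / (1 - (-2)) = -9
h[1,4] = (-164 - (-11)) / (4 - 1) = -51
h[4,6] = (-496 - (-164)) / (6 - 4) = -166
h[-2,1,4] = (-51 - (-9)) / (4 - (-2)) = -7
h[1,4,6] = (-166 - (-51)) / (6 - 1) = -23
h[-2,1,4,6] = (-23 - (-7)) / (6 - (-2)) = -2
h(0) = 16 + (-9)·(2) + (-7)·(2)·(-1) + (-2)·(2)·(-1)·(-4) = -4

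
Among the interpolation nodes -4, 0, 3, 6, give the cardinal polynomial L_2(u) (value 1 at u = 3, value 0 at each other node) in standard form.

L_2(u) = (u + 4)u(u - 6) / [(7)·(3)·(-3)]
       = (u^3 - 2u^2 - 24u) / (-63)

L_2(u) = -(1/63)u^3 + (2/63)u^2 + (8/21)u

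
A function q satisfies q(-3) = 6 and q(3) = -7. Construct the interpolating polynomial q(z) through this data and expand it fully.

q(z) = -(13/6)z - 1/2

Build the Lagrange basis polynomials:
L_0(z) = (z - 3) / [-6] = -(1/6)z + 1/2
L_1(z) = (z + 3) / [6] = (1/6)z + 1/2
q(z) = 6·L_0 + (-7)·L_1
  6·L_0(z) = -z + 3
  (-7)·L_1(z) = -(7/6)z - 7/2
Adding term by term: -(13/6)z - 1/2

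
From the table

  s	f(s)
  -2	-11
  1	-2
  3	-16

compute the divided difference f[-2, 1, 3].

f[-2,1] = (-2 - (-11)) / (1 - (-2)) = 3
f[1,3] = (-16 - (-2)) / (3 - 1) = -7
f[-2,1,3] = (-7 - 3) / (3 - (-2)) = -2

-2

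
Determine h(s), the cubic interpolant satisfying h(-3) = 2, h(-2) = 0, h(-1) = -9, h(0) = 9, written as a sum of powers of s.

h(s) = (17/3)s^3 + (61/2)s^2 + (257/6)s + 9

Newton's divided differences:
h[-3,-2] = (0 - 2) / (-2 - (-3)) = -2
h[-2,-1] = (-9 - 0) / (-1 - (-2)) = -9
h[-1,0] = (9 - (-9)) / (0 - (-1)) = 18
h[-3,-2,-1] = (-9 - (-2)) / (-1 - (-3)) = -7/2
h[-2,-1,0] = (18 - (-9)) / (0 - (-2)) = 27/2
h[-3,-2,-1,0] = (27/2 - (-7/2)) / (0 - (-3)) = 17/3
h(s) = 2 + (-2)·(s + 3) + (-7/2)·(s + 3)(s + 2) + (17/3)·(s + 3)(s + 2)(s + 1)
Expanding: h(s) = (17/3)s^3 + (61/2)s^2 + (257/6)s + 9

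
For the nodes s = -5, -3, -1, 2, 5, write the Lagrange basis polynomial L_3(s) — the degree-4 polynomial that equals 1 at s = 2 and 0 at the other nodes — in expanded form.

L_3(s) = -(1/315)s^4 - (4/315)s^3 + (22/315)s^2 + (20/63)s + 5/21

L_3(s) = (s + 5)(s + 3)(s + 1)(s - 5) / [(7)·(5)·(3)·(-3)]
       = (s^4 + 4s^3 - 22s^2 - 100s - 75) / (-315)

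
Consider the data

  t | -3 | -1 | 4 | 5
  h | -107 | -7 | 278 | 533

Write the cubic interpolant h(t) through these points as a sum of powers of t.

h(t) = 4t^3 + t^2 + 2t - 2

L_0(t) = (t + 1)(t - 4)(t - 5) / [-112] = -(1/112)t^3 + (1/14)t^2 - (11/112)t - 5/28
L_1(t) = (t + 3)(t - 4)(t - 5) / [60] = (1/60)t^3 - (1/10)t^2 - (7/60)t + 1
L_2(t) = (t + 3)(t + 1)(t - 5) / [-35] = -(1/35)t^3 + (1/35)t^2 + (17/35)t + 3/7
L_3(t) = (t + 3)(t + 1)(t - 4) / [48] = (1/48)t^3 - (13/48)t - 1/4
h(t) = (-107)·L_0 + (-7)·L_1 + 278·L_2 + 533·L_3
  (-107)·L_0(t) = (107/112)t^3 - (107/14)t^2 + (1177/112)t + 535/28
  (-7)·L_1(t) = -(7/60)t^3 + (7/10)t^2 + (49/60)t - 7
  278·L_2(t) = -(278/35)t^3 + (278/35)t^2 + (4726/35)t + 834/7
  533·L_3(t) = (533/48)t^3 - (6929/48)t - 533/4
Adding term by term: 4t^3 + t^2 + 2t - 2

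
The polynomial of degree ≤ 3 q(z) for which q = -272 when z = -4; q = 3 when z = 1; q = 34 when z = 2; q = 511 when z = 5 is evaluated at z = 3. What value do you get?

L_0(3) = (2)·(1)·(-2)/[(-5)·(-6)·(-9)] = 2/135
L_1(3) = (7)·(1)·(-2)/[(5)·(-1)·(-4)] = -7/10
L_2(3) = (7)·(2)·(-2)/[(6)·(1)·(-3)] = 14/9
L_3(3) = (7)·(2)·(1)/[(9)·(4)·(3)] = 7/54
Sum: (-272)·(2/135) + 3·(-7/10) + 34·(14/9) + 511·(7/54) = 113

113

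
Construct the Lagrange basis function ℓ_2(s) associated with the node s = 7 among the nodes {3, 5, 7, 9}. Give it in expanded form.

ℓ_2(s) = (s - 3)(s - 5)(s - 9) / [(4)·(2)·(-2)]
       = (s^3 - 17s^2 + 87s - 135) / (-16)

ℓ_2(s) = -(1/16)s^3 + (17/16)s^2 - (87/16)s + 135/16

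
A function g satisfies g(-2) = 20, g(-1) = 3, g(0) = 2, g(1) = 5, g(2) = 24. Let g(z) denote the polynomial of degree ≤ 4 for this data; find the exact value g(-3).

89

L_0(-3) = (-2)·(-3)·(-4)·(-5)/[(-1)·(-2)·(-3)·(-4)] = 5
L_1(-3) = (-1)·(-3)·(-4)·(-5)/[(1)·(-1)·(-2)·(-3)] = -10
L_2(-3) = (-1)·(-2)·(-4)·(-5)/[(2)·(1)·(-1)·(-2)] = 10
L_3(-3) = (-1)·(-2)·(-3)·(-5)/[(3)·(2)·(1)·(-1)] = -5
L_4(-3) = (-1)·(-2)·(-3)·(-4)/[(4)·(3)·(2)·(1)] = 1
Sum: 20·(5) + 3·(-10) + 2·(10) + 5·(-5) + 24·(1) = 89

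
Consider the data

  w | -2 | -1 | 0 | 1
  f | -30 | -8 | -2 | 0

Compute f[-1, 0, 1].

f[-1,0] = (-2 - (-8)) / (0 - (-1)) = 6
f[0,1] = (0 - (-2)) / (1 - 0) = 2
f[-1,0,1] = (2 - 6) / (1 - (-1)) = -2

-2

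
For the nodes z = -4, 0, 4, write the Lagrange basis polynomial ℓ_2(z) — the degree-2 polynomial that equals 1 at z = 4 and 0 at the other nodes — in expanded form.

ℓ_2(z) = (1/32)z^2 + (1/8)z

ℓ_2(z) = (z + 4)z / [(8)·(4)]
       = (z^2 + 4z) / (32)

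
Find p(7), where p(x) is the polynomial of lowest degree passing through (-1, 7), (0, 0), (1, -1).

L_0(7) = (7)·(6)/[(-1)·(-2)] = 21
L_1(7) = (8)·(6)/[(1)·(-1)] = -48
L_2(7) = (8)·(7)/[(2)·(1)] = 28
Sum: 7·(21) + 0 + (-1)·(28) = 119

119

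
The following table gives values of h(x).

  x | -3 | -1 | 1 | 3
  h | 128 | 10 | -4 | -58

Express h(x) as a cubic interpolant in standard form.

h(x) = -3x^3 + 4x^2 - 4x - 1

L_0(x) = (x + 1)(x - 1)(x - 3) / [-48] = -(1/48)x^3 + (1/16)x^2 + (1/48)x - 1/16
L_1(x) = (x + 3)(x - 1)(x - 3) / [16] = (1/16)x^3 - (1/16)x^2 - (9/16)x + 9/16
L_2(x) = (x + 3)(x + 1)(x - 3) / [-16] = -(1/16)x^3 - (1/16)x^2 + (9/16)x + 9/16
L_3(x) = (x + 3)(x + 1)(x - 1) / [48] = (1/48)x^3 + (1/16)x^2 - (1/48)x - 1/16
h(x) = 128·L_0 + 10·L_1 + (-4)·L_2 + (-58)·L_3
  128·L_0(x) = -(8/3)x^3 + 8x^2 + (8/3)x - 8
  10·L_1(x) = (5/8)x^3 - (5/8)x^2 - (45/8)x + 45/8
  (-4)·L_2(x) = (1/4)x^3 + (1/4)x^2 - (9/4)x - 9/4
  (-58)·L_3(x) = -(29/24)x^3 - (29/8)x^2 + (29/24)x + 29/8
Adding term by term: -3x^3 + 4x^2 - 4x - 1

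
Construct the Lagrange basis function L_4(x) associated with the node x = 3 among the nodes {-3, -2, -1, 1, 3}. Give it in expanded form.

L_4(x) = (x + 3)(x + 2)(x + 1)(x - 1) / [(6)·(5)·(4)·(2)]
       = (x^4 + 5x^3 + 5x^2 - 5x - 6) / (240)

L_4(x) = (1/240)x^4 + (1/48)x^3 + (1/48)x^2 - (1/48)x - 1/40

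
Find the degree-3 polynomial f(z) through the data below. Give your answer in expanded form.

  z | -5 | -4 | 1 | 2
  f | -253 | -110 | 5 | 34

f(z) = 3z^3 + 4z^2 - 4z + 2

Newton's divided differences:
f[-5,-4] = (-110 - (-253)) / (-4 - (-5)) = 143
f[-4,1] = (5 - (-110)) / (1 - (-4)) = 23
f[1,2] = (34 - 5) / (2 - 1) = 29
f[-5,-4,1] = (23 - 143) / (1 - (-5)) = -20
f[-4,1,2] = (29 - 23) / (2 - (-4)) = 1
f[-5,-4,1,2] = (1 - (-20)) / (2 - (-5)) = 3
f(z) = -253 + 143·(z + 5) + (-20)·(z + 5)(z + 4) + 3·(z + 5)(z + 4)(z - 1)
Expanding: f(z) = 3z^3 + 4z^2 - 4z + 2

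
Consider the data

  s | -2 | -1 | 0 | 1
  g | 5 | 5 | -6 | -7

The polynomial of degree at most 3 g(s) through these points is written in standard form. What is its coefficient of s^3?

7/2

The leading coefficient equals the top divided difference g[-2,-1,0,1].
g[-2,-1] = (5 - 5) / (-1 - (-2)) = 0
g[-1,0] = (-6 - 5) / (0 - (-1)) = -11
g[0,1] = (-7 - (-6)) / (1 - 0) = -1
g[-2,-1,0] = (-11 - 0) / (0 - (-2)) = -11/2
g[-1,0,1] = (-1 - (-11)) / (1 - (-1)) = 5
g[-2,-1,0,1] = (5 - (-11/2)) / (1 - (-2)) = 7/2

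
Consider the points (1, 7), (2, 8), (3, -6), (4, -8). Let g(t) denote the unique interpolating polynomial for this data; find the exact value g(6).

Evaluate each Lagrange basis at t = 6:
L_0(6) = (4)·(3)·(2)/[(-1)·(-2)·(-3)] = -4
L_1(6) = (5)·(3)·(2)/[(1)·(-1)·(-2)] = 15
L_2(6) = (5)·(4)·(2)/[(2)·(1)·(-1)] = -20
L_3(6) = (5)·(4)·(3)/[(3)·(2)·(1)] = 10
Sum: 7·(-4) + 8·(15) + (-6)·(-20) + (-8)·(10) = 132

132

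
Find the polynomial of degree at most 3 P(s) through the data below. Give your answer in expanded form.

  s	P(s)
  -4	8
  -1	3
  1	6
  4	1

Build the Lagrange basis polynomials:
L_0(s) = (s + 1)(s - 1)(s - 4) / [-120] = -(1/120)s^3 + (1/30)s^2 + (1/120)s - 1/30
L_1(s) = (s + 4)(s - 1)(s - 4) / [30] = (1/30)s^3 - (1/30)s^2 - (8/15)s + 8/15
L_2(s) = (s + 4)(s + 1)(s - 4) / [-30] = -(1/30)s^3 - (1/30)s^2 + (8/15)s + 8/15
L_3(s) = (s + 4)(s + 1)(s - 1) / [120] = (1/120)s^3 + (1/30)s^2 - (1/120)s - 1/30
P(s) = 8·L_0 + 3·L_1 + 6·L_2 + 1·L_3
  8·L_0(s) = -(1/15)s^3 + (4/15)s^2 + (1/15)s - 4/15
  3·L_1(s) = (1/10)s^3 - (1/10)s^2 - (8/5)s + 8/5
  6·L_2(s) = -(1/5)s^3 - (1/5)s^2 + (16/5)s + 16/5
  1·L_3(s) = (1/120)s^3 + (1/30)s^2 - (1/120)s - 1/30
Adding term by term: -(19/120)s^3 + (199/120)s + 9/2

P(s) = -(19/120)s^3 + (199/120)s + 9/2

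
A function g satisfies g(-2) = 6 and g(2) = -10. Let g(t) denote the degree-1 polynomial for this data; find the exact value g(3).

L_0(3) = (1)/[(-4)] = -1/4
L_1(3) = (5)/[(4)] = 5/4
Sum: 6·(-1/4) + (-10)·(5/4) = -14

-14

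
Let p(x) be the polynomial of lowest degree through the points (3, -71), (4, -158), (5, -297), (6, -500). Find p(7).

Using Newton's divided-difference form:
p[3,4] = (-158 - (-71)) / (4 - 3) = -87
p[4,5] = (-297 - (-158)) / (5 - 4) = -139
p[5,6] = (-500 - (-297)) / (6 - 5) = -203
p[3,4,5] = (-139 - (-87)) / (5 - 3) = -26
p[4,5,6] = (-203 - (-139)) / (6 - 4) = -32
p[3,4,5,6] = (-32 - (-26)) / (6 - 3) = -2
p(7) = -71 + (-87)·(4) + (-26)·(4)·(3) + (-2)·(4)·(3)·(2) = -779

-779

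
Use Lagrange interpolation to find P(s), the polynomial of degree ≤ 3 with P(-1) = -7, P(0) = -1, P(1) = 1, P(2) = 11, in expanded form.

P(s) = 2s^3 - 2s^2 + 2s - 1

L_0(s) = s(s - 1)(s - 2) / [-6] = -(1/6)s^3 + (1/2)s^2 - (1/3)s
L_1(s) = (s + 1)(s - 1)(s - 2) / [2] = (1/2)s^3 - s^2 - (1/2)s + 1
L_2(s) = (s + 1)s(s - 2) / [-2] = -(1/2)s^3 + (1/2)s^2 + s
L_3(s) = (s + 1)s(s - 1) / [6] = (1/6)s^3 - (1/6)s
P(s) = (-7)·L_0 + (-1)·L_1 + 1·L_2 + 11·L_3
  (-7)·L_0(s) = (7/6)s^3 - (7/2)s^2 + (7/3)s
  (-1)·L_1(s) = -(1/2)s^3 + s^2 + (1/2)s - 1
  1·L_2(s) = -(1/2)s^3 + (1/2)s^2 + s
  11·L_3(s) = (11/6)s^3 - (11/6)s
Adding term by term: 2s^3 - 2s^2 + 2s - 1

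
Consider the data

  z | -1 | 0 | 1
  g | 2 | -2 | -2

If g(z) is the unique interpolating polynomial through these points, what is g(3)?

Evaluate each Lagrange basis at z = 3:
L_0(3) = (3)·(2)/[(-1)·(-2)] = 3
L_1(3) = (4)·(2)/[(1)·(-1)] = -8
L_2(3) = (4)·(3)/[(2)·(1)] = 6
Sum: 2·(3) + (-2)·(-8) + (-2)·(6) = 10

10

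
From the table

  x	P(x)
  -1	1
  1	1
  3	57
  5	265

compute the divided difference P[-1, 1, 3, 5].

P[-1,1] = (1 - 1) / (1 - (-1)) = 0
P[1,3] = (57 - 1) / (3 - 1) = 28
P[3,5] = (265 - 57) / (5 - 3) = 104
P[-1,1,3] = (28 - 0) / (3 - (-1)) = 7
P[1,3,5] = (104 - 28) / (5 - 1) = 19
P[-1,1,3,5] = (19 - 7) / (5 - (-1)) = 2

2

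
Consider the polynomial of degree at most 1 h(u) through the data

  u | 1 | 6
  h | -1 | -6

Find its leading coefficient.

-1

Build the Lagrange basis polynomials:
L_0(u) = (u - 6) / [-5] = -(1/5)u + 6/5
L_1(u) = (u - 1) / [5] = (1/5)u - 1/5
h(u) = (-1)·L_0 + (-6)·L_1
Only the coefficient of u is needed; take it from each L_i and combine:
(-1)·(-1/5) + (-6)·(1/5) = -1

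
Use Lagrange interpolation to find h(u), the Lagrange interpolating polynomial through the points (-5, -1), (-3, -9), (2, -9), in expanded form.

L_0(u) = (u + 3)(u - 2) / [14] = (1/14)u^2 + (1/14)u - 3/7
L_1(u) = (u + 5)(u - 2) / [-10] = -(1/10)u^2 - (3/10)u + 1
L_2(u) = (u + 5)(u + 3) / [35] = (1/35)u^2 + (8/35)u + 3/7
h(u) = (-1)·L_0 + (-9)·L_1 + (-9)·L_2
  (-1)·L_0(u) = -(1/14)u^2 - (1/14)u + 3/7
  (-9)·L_1(u) = (9/10)u^2 + (27/10)u - 9
  (-9)·L_2(u) = -(9/35)u^2 - (72/35)u - 27/7
Adding term by term: (4/7)u^2 + (4/7)u - 87/7

h(u) = (4/7)u^2 + (4/7)u - 87/7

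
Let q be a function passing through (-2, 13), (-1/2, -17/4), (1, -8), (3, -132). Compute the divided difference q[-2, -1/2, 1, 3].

-4

q[-2,-1/2] = (-17/4 - 13) / (-1/2 - (-2)) = -23/2
q[-1/2,1] = (-8 - (-17/4)) / (1 - (-1/2)) = -5/2
q[1,3] = (-132 - (-8)) / (3 - 1) = -62
q[-2,-1/2,1] = (-5/2 - (-23/2)) / (1 - (-2)) = 3
q[-1/2,1,3] = (-62 - (-5/2)) / (3 - (-1/2)) = -17
q[-2,-1/2,1,3] = (-17 - 3) / (3 - (-2)) = -4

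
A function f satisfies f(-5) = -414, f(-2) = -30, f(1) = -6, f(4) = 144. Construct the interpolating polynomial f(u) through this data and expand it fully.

f(u) = 3u^3 - 2u^2 - 3u - 4

Newton's divided differences:
f[-5,-2] = (-30 - (-414)) / (-2 - (-5)) = 128
f[-2,1] = (-6 - (-30)) / (1 - (-2)) = 8
f[1,4] = (144 - (-6)) / (4 - 1) = 50
f[-5,-2,1] = (8 - 128) / (1 - (-5)) = -20
f[-2,1,4] = (50 - 8) / (4 - (-2)) = 7
f[-5,-2,1,4] = (7 - (-20)) / (4 - (-5)) = 3
f(u) = -414 + 128·(u + 5) + (-20)·(u + 5)(u + 2) + 3·(u + 5)(u + 2)(u - 1)
Expanding: f(u) = 3u^3 - 2u^2 - 3u - 4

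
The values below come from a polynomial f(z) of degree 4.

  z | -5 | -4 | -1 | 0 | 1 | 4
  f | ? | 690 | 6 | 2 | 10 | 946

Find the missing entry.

1702

The 5 known values determine f uniquely (degree ≤ 4).
L_0(-5) = (-4)·(-5)·(-6)·(-9)/[(-3)·(-4)·(-5)·(-8)] = 9/4
L_1(-5) = (-1)·(-5)·(-6)·(-9)/[(3)·(-1)·(-2)·(-5)] = -9
L_2(-5) = (-1)·(-4)·(-6)·(-9)/[(4)·(1)·(-1)·(-4)] = 27/2
L_3(-5) = (-1)·(-4)·(-5)·(-9)/[(5)·(2)·(1)·(-3)] = -6
L_4(-5) = (-1)·(-4)·(-5)·(-6)/[(8)·(5)·(4)·(3)] = 1/4
Sum: 690·(9/4) + 6·(-9) + 2·(27/2) + 10·(-6) + 946·(1/4) = 1702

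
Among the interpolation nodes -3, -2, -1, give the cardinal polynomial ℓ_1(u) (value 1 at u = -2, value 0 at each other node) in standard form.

ℓ_1(u) = -u^2 - 4u - 3

ℓ_1(u) = (u + 3)(u + 1) / [(1)·(-1)]
       = (u^2 + 4u + 3) / (-1)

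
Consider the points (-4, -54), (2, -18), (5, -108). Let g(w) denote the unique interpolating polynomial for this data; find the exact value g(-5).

Evaluate each Lagrange basis at w = -5:
L_0(-5) = (-7)·(-10)/[(-6)·(-9)] = 35/27
L_1(-5) = (-1)·(-10)/[(6)·(-3)] = -5/9
L_2(-5) = (-1)·(-7)/[(9)·(3)] = 7/27
Sum: (-54)·(35/27) + (-18)·(-5/9) + (-108)·(7/27) = -88

-88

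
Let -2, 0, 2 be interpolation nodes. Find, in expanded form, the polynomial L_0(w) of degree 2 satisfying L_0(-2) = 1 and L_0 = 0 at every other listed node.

L_0(w) = (1/8)w^2 - (1/4)w

L_0(w) = w(w - 2) / [(-2)·(-4)]
       = (w^2 - 2w) / (8)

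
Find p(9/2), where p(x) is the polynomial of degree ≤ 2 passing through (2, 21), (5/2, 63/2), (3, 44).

187/2

Evaluate each Lagrange basis at x = 9/2:
L_0(9/2) = (2)·(3/2)/[(-1/2)·(-1)] = 6
L_1(9/2) = (5/2)·(3/2)/[(1/2)·(-1/2)] = -15
L_2(9/2) = (5/2)·(2)/[(1)·(1/2)] = 10
Sum: 21·(6) + 63/2·(-15) + 44·(10) = 187/2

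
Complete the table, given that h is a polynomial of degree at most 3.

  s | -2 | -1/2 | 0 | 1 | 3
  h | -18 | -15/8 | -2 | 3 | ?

The 4 known values determine h uniquely (degree ≤ 3).
Evaluate each Lagrange basis at s = 3:
L_0(3) = (7/2)·(3)·(2)/[(-3/2)·(-2)·(-3)] = -7/3
L_1(3) = (5)·(3)·(2)/[(3/2)·(-1/2)·(-3/2)] = 80/3
L_2(3) = (5)·(7/2)·(2)/[(2)·(1/2)·(-1)] = -35
L_3(3) = (5)·(7/2)·(3)/[(3)·(3/2)·(1)] = 35/3
Sum: (-18)·(-7/3) + (-15/8)·(80/3) + (-2)·(-35) + 3·(35/3) = 97

97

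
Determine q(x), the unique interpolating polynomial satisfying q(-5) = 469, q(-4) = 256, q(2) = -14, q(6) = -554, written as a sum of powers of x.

L_0(x) = (x + 4)(x - 2)(x - 6) / [-77] = -(1/77)x^3 + (4/77)x^2 + (20/77)x - 48/77
L_1(x) = (x + 5)(x - 2)(x - 6) / [60] = (1/60)x^3 - (1/20)x^2 - (7/15)x + 1
L_2(x) = (x + 5)(x + 4)(x - 6) / [-168] = -(1/168)x^3 - (1/56)x^2 + (17/84)x + 5/7
L_3(x) = (x + 5)(x + 4)(x - 2) / [440] = (1/440)x^3 + (7/440)x^2 + (1/220)x - 1/11
q(x) = 469·L_0 + 256·L_1 + (-14)·L_2 + (-554)·L_3
  469·L_0(x) = -(67/11)x^3 + (268/11)x^2 + (1340/11)x - 3216/11
  256·L_1(x) = (64/15)x^3 - (64/5)x^2 - (1792/15)x + 256
  (-14)·L_2(x) = (1/12)x^3 + (1/4)x^2 - (17/6)x - 10
  (-554)·L_3(x) = -(277/220)x^3 - (1939/220)x^2 - (277/110)x + 554/11
Adding term by term: -3x^3 + 3x^2 - 3x + 4

q(x) = -3x^3 + 3x^2 - 3x + 4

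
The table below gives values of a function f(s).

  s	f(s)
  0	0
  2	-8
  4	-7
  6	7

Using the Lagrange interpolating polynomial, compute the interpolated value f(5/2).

-35/4

Evaluate each Lagrange basis at s = 5/2:
L_0(5/2) = (1/2)·(-3/2)·(-7/2)/[(-2)·(-4)·(-6)] = -7/128
L_1(5/2) = (5/2)·(-3/2)·(-7/2)/[(2)·(-2)·(-4)] = 105/128
L_2(5/2) = (5/2)·(1/2)·(-7/2)/[(4)·(2)·(-2)] = 35/128
L_3(5/2) = (5/2)·(1/2)·(-3/2)/[(6)·(4)·(2)] = -5/128
Sum: 0 + (-8)·(105/128) + (-7)·(35/128) + 7·(-5/128) = -35/4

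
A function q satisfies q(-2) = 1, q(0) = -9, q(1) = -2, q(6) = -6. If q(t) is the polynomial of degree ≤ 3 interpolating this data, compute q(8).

Evaluate each Lagrange basis at t = 8:
L_0(8) = (8)·(7)·(2)/[(-2)·(-3)·(-8)] = -7/3
L_1(8) = (10)·(7)·(2)/[(2)·(-1)·(-6)] = 35/3
L_2(8) = (10)·(8)·(2)/[(3)·(1)·(-5)] = -32/3
L_3(8) = (10)·(8)·(7)/[(8)·(6)·(5)] = 7/3
Sum: 1·(-7/3) + (-9)·(35/3) + (-2)·(-32/3) + (-6)·(7/3) = -100

-100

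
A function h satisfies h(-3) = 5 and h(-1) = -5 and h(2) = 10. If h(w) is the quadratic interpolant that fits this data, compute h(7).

Evaluate each Lagrange basis at w = 7:
L_0(7) = (8)·(5)/[(-2)·(-5)] = 4
L_1(7) = (10)·(5)/[(2)·(-3)] = -25/3
L_2(7) = (10)·(8)/[(5)·(3)] = 16/3
Sum: 5·(4) + (-5)·(-25/3) + 10·(16/3) = 115

115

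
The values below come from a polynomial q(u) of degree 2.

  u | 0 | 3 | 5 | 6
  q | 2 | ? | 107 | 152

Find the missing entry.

41

The 3 known values determine q uniquely (degree ≤ 2).
Evaluate each Lagrange basis at u = 3:
L_0(3) = (-2)·(-3)/[(-5)·(-6)] = 1/5
L_1(3) = (3)·(-3)/[(5)·(-1)] = 9/5
L_2(3) = (3)·(-2)/[(6)·(1)] = -1
Sum: 2·(1/5) + 107·(9/5) + 152·(-1) = 41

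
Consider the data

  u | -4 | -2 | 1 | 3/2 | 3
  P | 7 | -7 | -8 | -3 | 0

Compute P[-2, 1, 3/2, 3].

-146/105

P[-2,1] = (-8 - (-7)) / (1 - (-2)) = -1/3
P[1,3/2] = (-3 - (-8)) / (3/2 - 1) = 10
P[3/2,3] = (0 - (-3)) / (3 - 3/2) = 2
P[-2,1,3/2] = (10 - (-1/3)) / (3/2 - (-2)) = 62/21
P[1,3/2,3] = (2 - 10) / (3 - 1) = -4
P[-2,1,3/2,3] = (-4 - 62/21) / (3 - (-2)) = -146/105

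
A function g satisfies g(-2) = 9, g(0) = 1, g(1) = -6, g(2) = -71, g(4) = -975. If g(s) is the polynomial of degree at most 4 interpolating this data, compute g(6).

L_0(6) = (6)·(5)·(4)·(2)/[(-2)·(-3)·(-4)·(-6)] = 5/3
L_1(6) = (8)·(5)·(4)·(2)/[(2)·(-1)·(-2)·(-4)] = -20
L_2(6) = (8)·(6)·(4)·(2)/[(3)·(1)·(-1)·(-3)] = 128/3
L_3(6) = (8)·(6)·(5)·(2)/[(4)·(2)·(1)·(-2)] = -30
L_4(6) = (8)·(6)·(5)·(4)/[(6)·(4)·(3)·(2)] = 20/3
Sum: 9·(5/3) + 1·(-20) + (-6)·(128/3) + (-71)·(-30) + (-975)·(20/3) = -4631

-4631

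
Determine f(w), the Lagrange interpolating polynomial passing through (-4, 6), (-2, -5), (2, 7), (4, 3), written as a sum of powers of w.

L_0(w) = (w + 2)(w - 2)(w - 4) / [-96] = -(1/96)w^3 + (1/24)w^2 + (1/24)w - 1/6
L_1(w) = (w + 4)(w - 2)(w - 4) / [48] = (1/48)w^3 - (1/24)w^2 - (1/3)w + 2/3
L_2(w) = (w + 4)(w + 2)(w - 4) / [-48] = -(1/48)w^3 - (1/24)w^2 + (1/3)w + 2/3
L_3(w) = (w + 4)(w + 2)(w - 2) / [96] = (1/96)w^3 + (1/24)w^2 - (1/24)w - 1/6
f(w) = 6·L_0 + (-5)·L_1 + 7·L_2 + 3·L_3
  6·L_0(w) = -(1/16)w^3 + (1/4)w^2 + (1/4)w - 1
  (-5)·L_1(w) = -(5/48)w^3 + (5/24)w^2 + (5/3)w - 10/3
  7·L_2(w) = -(7/48)w^3 - (7/24)w^2 + (7/3)w + 14/3
  3·L_3(w) = (1/32)w^3 + (1/8)w^2 - (1/8)w - 1/2
Adding term by term: -(9/32)w^3 + (7/24)w^2 + (33/8)w - 1/6

f(w) = -(9/32)w^3 + (7/24)w^2 + (33/8)w - 1/6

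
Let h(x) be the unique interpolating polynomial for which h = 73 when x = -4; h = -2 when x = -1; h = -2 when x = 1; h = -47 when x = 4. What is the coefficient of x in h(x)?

1

Build the Lagrange basis polynomials:
L_0(x) = (x + 1)(x - 1)(x - 4) / [-120] = -(1/120)x^3 + (1/30)x^2 + (1/120)x - 1/30
L_1(x) = (x + 4)(x - 1)(x - 4) / [30] = (1/30)x^3 - (1/30)x^2 - (8/15)x + 8/15
L_2(x) = (x + 4)(x + 1)(x - 4) / [-30] = -(1/30)x^3 - (1/30)x^2 + (8/15)x + 8/15
L_3(x) = (x + 4)(x + 1)(x - 1) / [120] = (1/120)x^3 + (1/30)x^2 - (1/120)x - 1/30
h(x) = 73·L_0 + (-2)·L_1 + (-2)·L_2 + (-47)·L_3
Only the coefficient of x is needed; take it from each L_i and combine:
73·(1/120) + (-2)·(-8/15) + (-2)·(8/15) + (-47)·(-1/120) = 1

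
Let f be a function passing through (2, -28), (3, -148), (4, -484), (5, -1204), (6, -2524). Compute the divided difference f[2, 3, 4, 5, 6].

-2

f[2,3] = (-148 - (-28)) / (3 - 2) = -120
f[3,4] = (-484 - (-148)) / (4 - 3) = -336
f[4,5] = (-1204 - (-484)) / (5 - 4) = -720
f[5,6] = (-2524 - (-1204)) / (6 - 5) = -1320
f[2,3,4] = (-336 - (-120)) / (4 - 2) = -108
f[3,4,5] = (-720 - (-336)) / (5 - 3) = -192
f[4,5,6] = (-1320 - (-720)) / (6 - 4) = -300
f[2,3,4,5] = (-192 - (-108)) / (5 - 2) = -28
f[3,4,5,6] = (-300 - (-192)) / (6 - 3) = -36
f[2,3,4,5,6] = (-36 - (-28)) / (6 - 2) = -2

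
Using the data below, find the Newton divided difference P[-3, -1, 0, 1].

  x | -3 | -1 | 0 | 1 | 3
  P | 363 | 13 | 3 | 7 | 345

P[-3,-1] = (13 - 363) / (-1 - (-3)) = -175
P[-1,0] = (3 - 13) / (0 - (-1)) = -10
P[0,1] = (7 - 3) / (1 - 0) = 4
P[-3,-1,0] = (-10 - (-175)) / (0 - (-3)) = 55
P[-1,0,1] = (4 - (-10)) / (1 - (-1)) = 7
P[-3,-1,0,1] = (7 - 55) / (1 - (-3)) = -12

-12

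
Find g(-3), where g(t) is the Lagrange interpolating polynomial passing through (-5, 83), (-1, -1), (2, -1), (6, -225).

9

L_0(-3) = (-2)·(-5)·(-9)/[(-4)·(-7)·(-11)] = 45/154
L_1(-3) = (2)·(-5)·(-9)/[(4)·(-3)·(-7)] = 15/14
L_2(-3) = (2)·(-2)·(-9)/[(7)·(3)·(-4)] = -3/7
L_3(-3) = (2)·(-2)·(-5)/[(11)·(7)·(4)] = 5/77
Sum: 83·(45/154) + (-1)·(15/14) + (-1)·(-3/7) + (-225)·(5/77) = 9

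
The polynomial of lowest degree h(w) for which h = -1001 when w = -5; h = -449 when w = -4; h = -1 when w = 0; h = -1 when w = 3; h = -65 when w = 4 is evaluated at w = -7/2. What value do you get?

Using Newton's divided-difference form:
h[-5,-4] = (-449 - (-1001)) / (-4 - (-5)) = 552
h[-4,0] = (-1 - (-449)) / (0 - (-4)) = 112
h[0,3] = (-1 - (-1)) / (3 - 0) = 0
h[3,4] = (-65 - (-1)) / (4 - 3) = -64
h[-5,-4,0] = (112 - 552) / (0 - (-5)) = -88
h[-4,0,3] = (0 - 112) / (3 - (-4)) = -16
h[0,3,4] = (-64 - 0) / (4 - 0) = -16
h[-5,-4,0,3] = (-16 - (-88)) / (3 - (-5)) = 9
h[-4,0,3,4] = (-16 - (-16)) / (4 - (-4)) = 0
h[-5,-4,0,3,4] = (0 - 9) / (4 - (-5)) = -1
h(-7/2) = -1001 + 552·(3/2) + (-88)·(3/2)·(1/2) + 9·(3/2)·(1/2)·(-7/2) + (-1)·(3/2)·(1/2)·(-7/2)·(-13/2) = -4475/16

-4475/16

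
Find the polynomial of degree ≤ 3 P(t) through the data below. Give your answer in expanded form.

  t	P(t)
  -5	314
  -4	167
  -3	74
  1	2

L_0(t) = (t + 4)(t + 3)(t - 1) / [-12] = -(1/12)t^3 - (1/2)t^2 - (5/12)t + 1
L_1(t) = (t + 5)(t + 3)(t - 1) / [5] = (1/5)t^3 + (7/5)t^2 + (7/5)t - 3
L_2(t) = (t + 5)(t + 4)(t - 1) / [-8] = -(1/8)t^3 - t^2 - (11/8)t + 5/2
L_3(t) = (t + 5)(t + 4)(t + 3) / [120] = (1/120)t^3 + (1/10)t^2 + (47/120)t + 1/2
P(t) = 314·L_0 + 167·L_1 + 74·L_2 + 2·L_3
  314·L_0(t) = -(157/6)t^3 - 157t^2 - (785/6)t + 314
  167·L_1(t) = (167/5)t^3 + (1169/5)t^2 + (1169/5)t - 501
  74·L_2(t) = -(37/4)t^3 - 74t^2 - (407/4)t + 185
  2·L_3(t) = (1/60)t^3 + (1/5)t^2 + (47/60)t + 1
Adding term by term: -2t^3 + 3t^2 + 2t - 1

P(t) = -2t^3 + 3t^2 + 2t - 1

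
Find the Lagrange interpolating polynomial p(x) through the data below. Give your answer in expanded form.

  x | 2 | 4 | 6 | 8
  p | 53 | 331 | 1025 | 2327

p(x) = 4x^3 + 4x^2 + 3x - 1

Build the Lagrange basis polynomials:
L_0(x) = (x - 4)(x - 6)(x - 8) / [-48] = -(1/48)x^3 + (3/8)x^2 - (13/6)x + 4
L_1(x) = (x - 2)(x - 6)(x - 8) / [16] = (1/16)x^3 - x^2 + (19/4)x - 6
L_2(x) = (x - 2)(x - 4)(x - 8) / [-16] = -(1/16)x^3 + (7/8)x^2 - (7/2)x + 4
L_3(x) = (x - 2)(x - 4)(x - 6) / [48] = (1/48)x^3 - (1/4)x^2 + (11/12)x - 1
p(x) = 53·L_0 + 331·L_1 + 1025·L_2 + 2327·L_3
  53·L_0(x) = -(53/48)x^3 + (159/8)x^2 - (689/6)x + 212
  331·L_1(x) = (331/16)x^3 - 331x^2 + (6289/4)x - 1986
  1025·L_2(x) = -(1025/16)x^3 + (7175/8)x^2 - (7175/2)x + 4100
  2327·L_3(x) = (2327/48)x^3 - (2327/4)x^2 + (25597/12)x - 2327
Adding term by term: 4x^3 + 4x^2 + 3x - 1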